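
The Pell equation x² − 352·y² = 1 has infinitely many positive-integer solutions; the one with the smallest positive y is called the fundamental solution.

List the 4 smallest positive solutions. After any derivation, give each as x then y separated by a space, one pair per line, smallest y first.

√352 → a₀=18, period (1,3,5,9,5,3,1,36); ℓ=8 even so k=7
i=0: a=18 ⇒ p=18, q=1
i=1: a=1 ⇒ p=19, q=1
…
i=6: a=3 ⇒ p=59118, q=3151
i=7: a=1 ⇒ p=77617, q=4137
→ (77617, 4137).  Check: 77617²=6024398689, 352·4137²=6024398688, difference 1.
(77617+4137√352)^2 = 12048797377 + 642203058√352
(77617+4137√352)^3 = 1870383011943601 + 99691749501435√352
(77617+4137√352)^4 = 290347036464004160257 + 15475549041463557732√352

77617 4137
12048797377 642203058
1870383011943601 99691749501435
290347036464004160257 15475549041463557732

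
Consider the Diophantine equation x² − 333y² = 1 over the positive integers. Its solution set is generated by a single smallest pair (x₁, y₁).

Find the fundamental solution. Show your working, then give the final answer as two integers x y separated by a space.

[18; 4,36] for √333; ℓ=2 ⇒ convergent index 1
k=0  a_k=18  p_k/q_k = 18/1
k=1  a_k=4  p_k/q_k = 73/4
→ (73, 4).  Check: 73²=5329, 333·4²=5328, difference 1.

73 4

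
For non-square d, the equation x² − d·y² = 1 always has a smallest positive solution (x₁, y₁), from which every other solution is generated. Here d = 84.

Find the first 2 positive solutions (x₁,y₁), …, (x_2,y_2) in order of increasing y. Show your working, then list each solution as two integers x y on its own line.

55 6
6049 660

√84 → a₀=9, period (6,18); ℓ=2 even so k=1
i=0: a=9 ⇒ p=9, q=1
i=1: a=6 ⇒ p=55, q=6
(x₁, y₁) = (55, 6);  55² − 84·6² = 1 ✓
(55+6√84)^2 = 6049 + 660√84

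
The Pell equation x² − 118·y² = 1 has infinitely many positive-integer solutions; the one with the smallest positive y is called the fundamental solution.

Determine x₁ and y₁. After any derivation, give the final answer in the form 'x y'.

d=118: √d = [10; 1,6,3,2,10,2,3,6,1,20] (ℓ=10, even), read p_9/q_9
a_0=10:  p_0=10·1+0=10,  q_0=10·0+1=1
a_1=1:  p_1=1·10+1=11,  q_1=1·1+0=1
a_2=6:  p_2=6·11+10=76,  q_2=6·1+1=7
a_3=3:  p_3=3·76+11=239,  q_3=3·7+1=22
…
a_5=10:  p_5=10·554+239=5779,  q_5=10·51+22=532
a_6=2:  p_6=2·5779+554=12112,  q_6=2·532+51=1115
…
a_8=6:  p_8=6·42115+12112=264802,  q_8=6·3877+1115=24377
a_9=1:  p_9=1·264802+42115=306917,  q_9=1·24377+3877=28254
(x₁, y₁) = (306917, 28254);  306917² − 118·28254² = 1 ✓

306917 28254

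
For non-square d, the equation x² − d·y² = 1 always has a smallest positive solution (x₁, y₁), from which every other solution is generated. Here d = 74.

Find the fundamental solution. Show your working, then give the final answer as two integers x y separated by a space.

3699 430

√74 → a₀=8, period (1,1,1,1,16); ℓ=5 odd so k=9
step 0: (8, 1)  from 8·(1,0) + (0,1)
…
step 2: (17, 2)  from 1·(9,1) + (8,1)
…
step 8: (2228, 259)  from 1·(1471,171) + (757,88)
step 9: (3699, 430)  from 1·(2228,259) + (1471,171)
fundamental: x₁=3699, y₁=430  (since 13682601 − 74·184900 = 1)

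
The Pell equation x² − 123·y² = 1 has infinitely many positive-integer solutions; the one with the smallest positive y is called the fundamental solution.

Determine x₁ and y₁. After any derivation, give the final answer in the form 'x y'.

√123 → a₀=11, period (11,22); ℓ=2 even so k=1
k=0  a_k=11  p_k/q_k = 11/1
k=1  a_k=11  p_k/q_k = 122/11
→ (122, 11).  Check: 122²=14884, 123·11²=14883, difference 1.

122 11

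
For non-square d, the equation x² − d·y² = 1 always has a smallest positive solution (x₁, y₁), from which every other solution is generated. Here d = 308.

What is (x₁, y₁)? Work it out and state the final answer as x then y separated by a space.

√308 = [17; 1,1,4,1,1,34, …], period ℓ=6 (even) → k=5
step 0: (17, 1)  from 17·(1,0) + (0,1)
step 1: (18, 1)  from 1·(17,1) + (1,0)
step 2: (35, 2)  from 1·(18,1) + (17,1)
step 3: (158, 9)  from 4·(35,2) + (18,1)
step 4: (193, 11)  from 1·(158,9) + (35,2)
step 5: (351, 20)  from 1·(193,11) + (158,9)
→ (351, 20).  Check: 351²=123201, 308·20²=123200, difference 1.

351 20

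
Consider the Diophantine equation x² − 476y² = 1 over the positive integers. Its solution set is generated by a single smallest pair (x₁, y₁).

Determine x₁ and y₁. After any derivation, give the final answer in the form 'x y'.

√476 = [21; 1,4,2,10,2,4,1,42, …], period ℓ=8 (even) → k=7
a_0=21:  p_0=21·1+0=21,  q_0=21·0+1=1
…
a_5=2:  p_5=2·2509+240=5258,  q_5=2·115+11=241
a_6=4:  p_6=4·5258+2509=23541,  q_6=4·241+115=1079
a_7=1:  p_7=1·23541+5258=28799,  q_7=1·1079+241=1320
→ (28799, 1320).  Check: 28799²=829382401, 476·1320²=829382400, difference 1.

28799 1320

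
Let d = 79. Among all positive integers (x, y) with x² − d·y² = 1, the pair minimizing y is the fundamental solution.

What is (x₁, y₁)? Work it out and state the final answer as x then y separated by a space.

d=79: √d = [8; 1,7,1,16] (ℓ=4, even), read p_3/q_3
a_0=8:  p_0=8·1+0=8,  q_0=8·0+1=1
a_1=1:  p_1=1·8+1=9,  q_1=1·1+0=1
a_2=7:  p_2=7·9+8=71,  q_2=7·1+1=8
a_3=1:  p_3=1·71+9=80,  q_3=1·8+1=9
fundamental: x₁=80, y₁=9  (since 6400 − 79·81 = 1)

80 9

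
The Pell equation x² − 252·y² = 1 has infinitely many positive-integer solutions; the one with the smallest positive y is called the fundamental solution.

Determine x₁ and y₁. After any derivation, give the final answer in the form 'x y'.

127 8

√252 → a₀=15, period (1,6,1,30); ℓ=4 even so k=3
i=0: a=15 ⇒ p=15, q=1
i=1: a=1 ⇒ p=16, q=1
i=2: a=6 ⇒ p=111, q=7
i=3: a=1 ⇒ p=127, q=8
fundamental: x₁=127, y₁=8  (since 16129 − 252·64 = 1)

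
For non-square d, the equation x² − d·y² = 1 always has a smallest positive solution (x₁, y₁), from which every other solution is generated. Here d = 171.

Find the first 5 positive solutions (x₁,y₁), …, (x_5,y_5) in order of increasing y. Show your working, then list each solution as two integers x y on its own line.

√171 = [13; 13,26, …], period ℓ=2 (even) → k=1
k=0  a_k=13  p_k/q_k = 13/1
k=1  a_k=13  p_k/q_k = 170/13
(x₁, y₁) = (170, 13);  170² − 171·13² = 1 ✓
(x_2, y_2) = (170·170 + 171·13·13, 170·13 + 13·170) = (57799, 4420)
(x_3, y_3) = (170·57799 + 171·13·4420, 170·4420 + 13·57799) = (19651490, 1502787)
(x_4, y_4) = (170·19651490 + 171·13·1502787, 170·1502787 + 13·19651490) = (6681448801, 510943160)
(x_5, y_5) = (170·6681448801 + 171·13·510943160, 170·510943160 + 13·6681448801) = (2271672940850, 173719171613)

170 13
57799 4420
19651490 1502787
6681448801 510943160
2271672940850 173719171613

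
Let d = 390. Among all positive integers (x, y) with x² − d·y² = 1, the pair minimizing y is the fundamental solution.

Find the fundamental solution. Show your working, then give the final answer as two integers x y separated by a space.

[19; 1,2,1,38] for √390; ℓ=4 ⇒ convergent index 3
step 0: (19, 1)  from 19·(1,0) + (0,1)
…
step 2: (59, 3)  from 2·(20,1) + (19,1)
step 3: (79, 4)  from 1·(59,3) + (20,1)
(x₁, y₁) = (79, 4);  79² − 390·4² = 1 ✓

79 4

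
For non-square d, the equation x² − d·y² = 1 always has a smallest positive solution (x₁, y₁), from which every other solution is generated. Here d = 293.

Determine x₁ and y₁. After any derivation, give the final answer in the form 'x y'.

√293 → a₀=17, period (8,1,1,8,34); ℓ=5 odd so k=9
step 0: (17, 1)  from 17·(1,0) + (0,1)
step 1: (137, 8)  from 8·(17,1) + (1,0)
step 2: (154, 9)  from 1·(137,8) + (17,1)
…
step 4: (2482, 145)  from 8·(291,17) + (154,9)
step 5: (84679, 4947)  from 34·(2482,145) + (291,17)
step 6: (679914, 39721)  from 8·(84679,4947) + (2482,145)
step 7: (764593, 44668)  from 1·(679914,39721) + (84679,4947)
step 8: (1444507, 84389)  from 1·(764593,44668) + (679914,39721)
step 9: (12320649, 719780)  from 8·(1444507,84389) + (764593,44668)
(x₁, y₁) = (12320649, 719780);  12320649² − 293·719780² = 1 ✓

12320649 719780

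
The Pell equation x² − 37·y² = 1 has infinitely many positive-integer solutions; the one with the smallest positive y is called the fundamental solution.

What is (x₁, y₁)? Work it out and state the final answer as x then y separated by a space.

73 12

√37 = [6; 12, …], period ℓ=1 (odd) → k=1
k=0  a_k=6  p_k/q_k = 6/1
k=1  a_k=12  p_k/q_k = 73/12
→ (73, 12).  Check: 73²=5329, 37·12²=5328, difference 1.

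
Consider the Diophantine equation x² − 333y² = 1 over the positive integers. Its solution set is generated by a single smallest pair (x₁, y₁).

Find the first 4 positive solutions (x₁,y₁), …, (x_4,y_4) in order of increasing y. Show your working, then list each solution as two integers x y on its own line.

d=333: √d = [18; 4,36] (ℓ=2, even), read p_1/q_1
k=0  a_k=18  p_k/q_k = 18/1
k=1  a_k=4  p_k/q_k = 73/4
(x₁, y₁) = (73, 4);  73² − 333·4² = 1 ✓
(73+4√333)^2 = 10657 + 584√333
(73+4√333)^3 = 1555849 + 85260√333
(73+4√333)^4 = 227143297 + 12447376√333

73 4
10657 584
1555849 85260
227143297 12447376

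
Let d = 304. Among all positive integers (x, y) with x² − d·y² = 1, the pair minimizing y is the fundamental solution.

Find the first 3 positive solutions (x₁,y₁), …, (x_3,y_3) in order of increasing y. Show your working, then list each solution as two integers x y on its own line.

[17; 2,3,2,1,1,1,1,1,2,3,2,34] for √304; ℓ=12 ⇒ convergent index 11
i=0: a=17 ⇒ p=17, q=1
i=1: a=2 ⇒ p=35, q=2
…
i=3: a=2 ⇒ p=279, q=16
i=4: a=1 ⇒ p=401, q=23
i=5: a=1 ⇒ p=680, q=39
…
i=9: a=2 ⇒ p=7445, q=427
i=10: a=3 ⇒ p=25177, q=1444
i=11: a=2 ⇒ p=57799, q=3315
fundamental: x₁=57799, y₁=3315  (since 3340724401 − 304·10989225 = 1)
k=2:  x_2 = 57799·57799+304·3315·3315 = 6681448801,  y_2 = 57799·3315+3315·57799 = 383207370
k=3:  x_3 = 57799·6681448801+304·3315·383207370 = 772362118440199,  y_3 = 57799·383207370+3315·6681448801 = 44298005553945

57799 3315
6681448801 383207370
772362118440199 44298005553945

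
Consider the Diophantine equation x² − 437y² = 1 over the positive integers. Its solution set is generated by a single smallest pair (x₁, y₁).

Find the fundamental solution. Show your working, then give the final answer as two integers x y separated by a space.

[20; 1,9,2,9,1,40] for √437; ℓ=6 ⇒ convergent index 5
k=0  a_k=20  p_k/q_k = 20/1
…
k=2  a_k=9  p_k/q_k = 209/10
…
k=4  a_k=9  p_k/q_k = 4160/199
k=5  a_k=1  p_k/q_k = 4599/220
(x₁, y₁) = (4599, 220);  4599² − 437·220² = 1 ✓

4599 220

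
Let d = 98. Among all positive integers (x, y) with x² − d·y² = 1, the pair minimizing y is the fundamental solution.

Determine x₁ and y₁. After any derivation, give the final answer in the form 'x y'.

d=98: √d = [9; 1,8,1,18] (ℓ=4, even), read p_3/q_3
step 0: (9, 1)  from 9·(1,0) + (0,1)
…
step 2: (89, 9)  from 8·(10,1) + (9,1)
step 3: (99, 10)  from 1·(89,9) + (10,1)
(x₁, y₁) = (99, 10);  99² − 98·10² = 1 ✓

99 10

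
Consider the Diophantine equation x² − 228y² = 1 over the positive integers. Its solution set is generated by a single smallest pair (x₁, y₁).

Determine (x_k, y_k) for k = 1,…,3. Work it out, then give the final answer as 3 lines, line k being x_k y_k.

√228 → a₀=15, period (10,30); ℓ=2 even so k=1
a_0=15:  p_0=15·1+0=15,  q_0=15·0+1=1
a_1=10:  p_1=10·15+1=151,  q_1=10·1+0=10
→ (151, 10).  Check: 151²=22801, 228·10²=22800, difference 1.
k=2:  x_2 = 151·151+228·10·10 = 45601,  y_2 = 151·10+10·151 = 3020
k=3:  x_3 = 151·45601+228·10·3020 = 13771351,  y_3 = 151·3020+10·45601 = 912030

151 10
45601 3020
13771351 912030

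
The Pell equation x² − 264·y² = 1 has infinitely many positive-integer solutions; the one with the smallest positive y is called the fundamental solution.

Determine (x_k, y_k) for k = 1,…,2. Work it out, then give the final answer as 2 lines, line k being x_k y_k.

65 4
8449 520

√264 → a₀=16, period (4,32); ℓ=2 even so k=1
a_0=16:  p_0=16·1+0=16,  q_0=16·0+1=1
a_1=4:  p_1=4·16+1=65,  q_1=4·1+0=4
(x₁, y₁) = (65, 4);  65² − 264·4² = 1 ✓
k=2:  x_2 = 65·65+264·4·4 = 8449,  y_2 = 65·4+4·65 = 520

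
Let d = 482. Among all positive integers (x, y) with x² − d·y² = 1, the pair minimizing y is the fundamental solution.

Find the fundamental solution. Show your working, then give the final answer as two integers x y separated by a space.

[21; 1,20,1,42] for √482; ℓ=4 ⇒ convergent index 3
i=0: a=21 ⇒ p=21, q=1
i=1: a=1 ⇒ p=22, q=1
i=2: a=20 ⇒ p=461, q=21
i=3: a=1 ⇒ p=483, q=22
fundamental: x₁=483, y₁=22  (since 233289 − 482·484 = 1)

483 22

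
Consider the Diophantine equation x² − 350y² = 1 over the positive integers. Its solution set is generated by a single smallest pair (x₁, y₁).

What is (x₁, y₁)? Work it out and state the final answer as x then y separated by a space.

√350 → a₀=18, period (1,2,2,2,1,36); ℓ=6 even so k=5
step 0: (18, 1)  from 18·(1,0) + (0,1)
step 1: (19, 1)  from 1·(18,1) + (1,0)
step 2: (56, 3)  from 2·(19,1) + (18,1)
…
step 4: (318, 17)  from 2·(131,7) + (56,3)
step 5: (449, 24)  from 1·(318,17) + (131,7)
fundamental: x₁=449, y₁=24  (since 201601 − 350·576 = 1)

449 24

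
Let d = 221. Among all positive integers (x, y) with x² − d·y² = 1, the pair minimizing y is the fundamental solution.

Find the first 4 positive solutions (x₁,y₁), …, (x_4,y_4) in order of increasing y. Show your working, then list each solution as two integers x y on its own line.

1665 112
5544449 372960
18463013505 1241956688
61481829427201 4135715398080

d=221: √d = [14; 1,6,2,6,1,28] (ℓ=6, even), read p_5/q_5
step 0: (14, 1)  from 14·(1,0) + (0,1)
…
step 2: (104, 7)  from 6·(15,1) + (14,1)
step 3: (223, 15)  from 2·(104,7) + (15,1)
step 4: (1442, 97)  from 6·(223,15) + (104,7)
step 5: (1665, 112)  from 1·(1442,97) + (223,15)
→ (1665, 112).  Check: 1665²=2772225, 221·112²=2772224, difference 1.
(1665+112√221)^2 = 5544449 + 372960√221
(1665+112√221)^3 = 18463013505 + 1241956688√221
(1665+112√221)^4 = 61481829427201 + 4135715398080√221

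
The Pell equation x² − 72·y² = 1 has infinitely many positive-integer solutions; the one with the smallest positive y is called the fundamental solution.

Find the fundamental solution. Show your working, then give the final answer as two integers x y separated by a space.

17 2

√72 = [8; 2,16, …], period ℓ=2 (even) → k=1
a_0=8:  p_0=8·1+0=8,  q_0=8·0+1=1
a_1=2:  p_1=2·8+1=17,  q_1=2·1+0=2
→ (17, 2).  Check: 17²=289, 72·2²=288, difference 1.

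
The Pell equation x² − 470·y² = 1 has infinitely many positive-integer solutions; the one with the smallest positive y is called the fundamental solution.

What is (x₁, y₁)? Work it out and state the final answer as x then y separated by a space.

1691 78

√470 = [21; 1,2,8,2,1,42, …], period ℓ=6 (even) → k=5
i=0: a=21 ⇒ p=21, q=1
…
i=2: a=2 ⇒ p=65, q=3
i=3: a=8 ⇒ p=542, q=25
i=4: a=2 ⇒ p=1149, q=53
i=5: a=1 ⇒ p=1691, q=78
(x₁, y₁) = (1691, 78);  1691² − 470·78² = 1 ✓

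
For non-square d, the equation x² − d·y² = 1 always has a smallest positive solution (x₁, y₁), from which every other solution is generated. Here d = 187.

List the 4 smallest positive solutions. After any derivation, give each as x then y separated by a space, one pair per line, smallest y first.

1682 123
5658247 413772
19034341226 1391928885
64031518226017 4682448355368

d=187: √d = [13; 1,2,13,2,1,26] (ℓ=6, even), read p_5/q_5
step 0: (13, 1)  from 13·(1,0) + (0,1)
step 1: (14, 1)  from 1·(13,1) + (1,0)
…
step 3: (547, 40)  from 13·(41,3) + (14,1)
step 4: (1135, 83)  from 2·(547,40) + (41,3)
step 5: (1682, 123)  from 1·(1135,83) + (547,40)
fundamental: x₁=1682, y₁=123  (since 2829124 − 187·15129 = 1)
(1682+123√187)^2 = 5658247 + 413772√187
(1682+123√187)^3 = 19034341226 + 1391928885√187
(1682+123√187)^4 = 64031518226017 + 4682448355368√187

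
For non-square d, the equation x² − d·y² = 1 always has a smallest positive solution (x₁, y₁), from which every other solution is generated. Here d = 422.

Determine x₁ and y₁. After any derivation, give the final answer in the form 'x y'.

d=422: √d = [20; 1,1,5,2,1,…,1,1,40] (ℓ=14, even), read p_13/q_13
a_0=20:  p_0=20·1+0=20,  q_0=20·0+1=1
a_1=1:  p_1=1·20+1=21,  q_1=1·1+0=1
a_2=1:  p_2=1·21+20=41,  q_2=1·1+1=2
…
a_4=2:  p_4=2·226+41=493,  q_4=2·11+2=24
…
a_6=3:  p_6=3·719+493=2650,  q_6=3·35+24=129
a_7=20:  p_7=20·2650+719=53719,  q_7=20·129+35=2615
a_8=3:  p_8=3·53719+2650=163807,  q_8=3·2615+129=7974
…
a_10=2:  p_10=2·217526+163807=598859,  q_10=2·10589+7974=29152
a_11=5:  p_11=5·598859+217526=3211821,  q_11=5·29152+10589=156349
a_12=1:  p_12=1·3211821+598859=3810680,  q_12=1·156349+29152=185501
a_13=1:  p_13=1·3810680+3211821=7022501,  q_13=1·185501+156349=341850
(x₁, y₁) = (7022501, 341850);  7022501² − 422·341850² = 1 ✓

7022501 341850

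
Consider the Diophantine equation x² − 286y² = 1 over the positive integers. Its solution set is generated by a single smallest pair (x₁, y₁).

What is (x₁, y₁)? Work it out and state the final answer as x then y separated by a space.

561835 33222

√286 → a₀=16, period (1,10,3,3,2,3,3,10,1,32); ℓ=10 even so k=9
k=0  a_k=16  p_k/q_k = 16/1
k=1  a_k=1  p_k/q_k = 17/1
k=2  a_k=10  p_k/q_k = 186/11
k=3  a_k=3  p_k/q_k = 575/34
k=4  a_k=3  p_k/q_k = 1911/113
k=5  a_k=2  p_k/q_k = 4397/260
k=6  a_k=3  p_k/q_k = 15102/893
k=7  a_k=3  p_k/q_k = 49703/2939
k=8  a_k=10  p_k/q_k = 512132/30283
k=9  a_k=1  p_k/q_k = 561835/33222
fundamental: x₁=561835, y₁=33222  (since 315658567225 − 286·1103701284 = 1)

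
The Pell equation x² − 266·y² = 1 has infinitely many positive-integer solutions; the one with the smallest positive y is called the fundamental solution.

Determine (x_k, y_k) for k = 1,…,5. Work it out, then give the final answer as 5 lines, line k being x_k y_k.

√266 → a₀=16, period (3,4,3,32); ℓ=4 even so k=3
step 0: (16, 1)  from 16·(1,0) + (0,1)
…
step 2: (212, 13)  from 4·(49,3) + (16,1)
step 3: (685, 42)  from 3·(212,13) + (49,3)
→ (685, 42).  Check: 685²=469225, 266·42²=469224, difference 1.
(x_2, y_2) = (685·685 + 266·42·42, 685·42 + 42·685) = (938449, 57540)
(x_3, y_3) = (685·938449 + 266·42·57540, 685·57540 + 42·938449) = (1285674445, 78829758)
(x_4, y_4) = (685·1285674445 + 266·42·78829758, 685·78829758 + 42·1285674445) = (1761373051201, 107996710920)
(x_5, y_5) = (685·1761373051201 + 266·42·107996710920, 685·107996710920 + 42·1761373051201) = (2413079794470925, 147955415130642)

685 42
938449 57540
1285674445 78829758
1761373051201 107996710920
2413079794470925 147955415130642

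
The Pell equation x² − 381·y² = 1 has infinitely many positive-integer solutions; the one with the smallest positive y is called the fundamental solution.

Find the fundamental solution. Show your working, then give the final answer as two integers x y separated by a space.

d=381: √d = [19; 1,1,12,1,1,38] (ℓ=6, even), read p_5/q_5
k=0  a_k=19  p_k/q_k = 19/1
k=1  a_k=1  p_k/q_k = 20/1
k=2  a_k=1  p_k/q_k = 39/2
…
k=4  a_k=1  p_k/q_k = 527/27
k=5  a_k=1  p_k/q_k = 1015/52
→ (1015, 52).  Check: 1015²=1030225, 381·52²=1030224, difference 1.

1015 52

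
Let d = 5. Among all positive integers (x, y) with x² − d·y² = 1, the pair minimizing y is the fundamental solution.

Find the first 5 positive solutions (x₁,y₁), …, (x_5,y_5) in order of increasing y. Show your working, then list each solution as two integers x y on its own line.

d=5: √d = [2; 4] (ℓ=1, odd), read p_1/q_1
k=0  a_k=2  p_k/q_k = 2/1
k=1  a_k=4  p_k/q_k = 9/4
→ (9, 4).  Check: 9²=81, 5·4²=80, difference 1.
(9+4√5)^2 = 161 + 72√5
(9+4√5)^3 = 2889 + 1292√5
(9+4√5)^4 = 51841 + 23184√5
(9+4√5)^5 = 930249 + 416020√5

9 4
161 72
2889 1292
51841 23184
930249 416020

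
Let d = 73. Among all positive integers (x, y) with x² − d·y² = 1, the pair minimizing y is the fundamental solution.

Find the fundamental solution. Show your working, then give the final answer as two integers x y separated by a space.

2281249 267000

√73 = [8; 1,1,5,5,1,1,16, …], period ℓ=7 (odd) → k=13
step 0: (8, 1)  from 8·(1,0) + (0,1)
…
step 2: (17, 2)  from 1·(9,1) + (8,1)
…
step 4: (487, 57)  from 5·(94,11) + (17,2)
step 5: (581, 68)  from 1·(487,57) + (94,11)
step 6: (1068, 125)  from 1·(581,68) + (487,57)
…
step 8: (18737, 2193)  from 1·(17669,2068) + (1068,125)
step 9: (36406, 4261)  from 1·(18737,2193) + (17669,2068)
…
step 12: (1241008, 145249)  from 1·(1040241,121751) + (200767,23498)
step 13: (2281249, 267000)  from 1·(1241008,145249) + (1040241,121751)
(x₁, y₁) = (2281249, 267000);  2281249² − 73·267000² = 1 ✓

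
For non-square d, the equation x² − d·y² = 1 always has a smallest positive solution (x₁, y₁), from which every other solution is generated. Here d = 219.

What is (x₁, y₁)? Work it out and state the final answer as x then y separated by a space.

√219 → a₀=14, period (1,3,1,28); ℓ=4 even so k=3
a_0=14:  p_0=14·1+0=14,  q_0=14·0+1=1
a_1=1:  p_1=1·14+1=15,  q_1=1·1+0=1
a_2=3:  p_2=3·15+14=59,  q_2=3·1+1=4
a_3=1:  p_3=1·59+15=74,  q_3=1·4+1=5
(x₁, y₁) = (74, 5);  74² − 219·5² = 1 ✓

74 5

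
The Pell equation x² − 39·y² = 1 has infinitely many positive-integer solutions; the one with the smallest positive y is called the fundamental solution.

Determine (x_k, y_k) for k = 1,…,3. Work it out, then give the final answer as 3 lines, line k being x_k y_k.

25 4
1249 200
62425 9996

√39 = [6; 4,12, …], period ℓ=2 (even) → k=1
i=0: a=6 ⇒ p=6, q=1
i=1: a=4 ⇒ p=25, q=4
→ (25, 4).  Check: 25²=625, 39·4²=624, difference 1.
(25+4√39)^2 = 1249 + 200√39
(25+4√39)^3 = 62425 + 9996√39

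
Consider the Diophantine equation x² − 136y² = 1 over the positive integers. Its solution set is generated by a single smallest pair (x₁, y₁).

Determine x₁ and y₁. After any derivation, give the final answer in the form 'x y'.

35 3

√136 → a₀=11, period (1,1,1,22); ℓ=4 even so k=3
step 0: (11, 1)  from 11·(1,0) + (0,1)
…
step 2: (23, 2)  from 1·(12,1) + (11,1)
step 3: (35, 3)  from 1·(23,2) + (12,1)
→ (35, 3).  Check: 35²=1225, 136·3²=1224, difference 1.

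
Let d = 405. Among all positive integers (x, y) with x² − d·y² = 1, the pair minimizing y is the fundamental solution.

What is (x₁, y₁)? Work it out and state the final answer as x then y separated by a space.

[20; 8,40] for √405; ℓ=2 ⇒ convergent index 1
a_0=20:  p_0=20·1+0=20,  q_0=20·0+1=1
a_1=8:  p_1=8·20+1=161,  q_1=8·1+0=8
fundamental: x₁=161, y₁=8  (since 25921 − 405·64 = 1)

161 8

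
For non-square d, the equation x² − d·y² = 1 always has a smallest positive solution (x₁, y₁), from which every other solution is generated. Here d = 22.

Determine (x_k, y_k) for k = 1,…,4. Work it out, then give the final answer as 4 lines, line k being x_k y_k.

d=22: √d = [4; 1,2,4,2,1,8] (ℓ=6, even), read p_5/q_5
step 0: (4, 1)  from 4·(1,0) + (0,1)
…
step 3: (61, 13)  from 4·(14,3) + (5,1)
step 4: (136, 29)  from 2·(61,13) + (14,3)
step 5: (197, 42)  from 1·(136,29) + (61,13)
→ (197, 42).  Check: 197²=38809, 22·42²=38808, difference 1.
k=2:  x_2 = 197·197+22·42·42 = 77617,  y_2 = 197·42+42·197 = 16548
k=3:  x_3 = 197·77617+22·42·16548 = 30580901,  y_3 = 197·16548+42·77617 = 6519870
k=4:  x_4 = 197·30580901+22·42·6519870 = 12048797377,  y_4 = 197·6519870+42·30580901 = 2568812232

197 42
77617 16548
30580901 6519870
12048797377 2568812232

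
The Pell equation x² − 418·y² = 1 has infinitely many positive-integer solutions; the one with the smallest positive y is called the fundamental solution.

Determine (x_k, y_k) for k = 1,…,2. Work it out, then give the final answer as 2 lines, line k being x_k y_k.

√418 = [20; 2,4,20,4,2,40, …], period ℓ=6 (even) → k=5
i=0: a=20 ⇒ p=20, q=1
i=1: a=2 ⇒ p=41, q=2
i=2: a=4 ⇒ p=184, q=9
…
i=4: a=4 ⇒ p=15068, q=737
i=5: a=2 ⇒ p=33857, q=1656
→ (33857, 1656).  Check: 33857²=1146296449, 418·1656²=1146296448, difference 1.
(33857+1656√418)^2 = 2292592897 + 112134384√418

33857 1656
2292592897 112134384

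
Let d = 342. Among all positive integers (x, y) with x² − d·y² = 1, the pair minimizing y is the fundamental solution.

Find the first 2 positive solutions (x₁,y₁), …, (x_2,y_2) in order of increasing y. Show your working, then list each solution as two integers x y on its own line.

37 2
2737 148

√342 = [18; 2,36, …], period ℓ=2 (even) → k=1
step 0: (18, 1)  from 18·(1,0) + (0,1)
step 1: (37, 2)  from 2·(18,1) + (1,0)
→ (37, 2).  Check: 37²=1369, 342·2²=1368, difference 1.
k=2:  x_2 = 37·37+342·2·2 = 2737,  y_2 = 37·2+2·37 = 148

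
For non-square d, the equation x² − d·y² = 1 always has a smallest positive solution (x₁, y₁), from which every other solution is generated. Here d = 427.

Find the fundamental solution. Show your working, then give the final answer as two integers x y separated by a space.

[20; 1,1,1,40] for √427; ℓ=4 ⇒ convergent index 3
step 0: (20, 1)  from 20·(1,0) + (0,1)
…
step 2: (41, 2)  from 1·(21,1) + (20,1)
step 3: (62, 3)  from 1·(41,2) + (21,1)
(x₁, y₁) = (62, 3);  62² − 427·3² = 1 ✓

62 3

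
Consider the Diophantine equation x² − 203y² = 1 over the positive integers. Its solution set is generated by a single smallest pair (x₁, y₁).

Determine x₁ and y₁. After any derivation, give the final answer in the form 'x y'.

57 4

√203 → a₀=14, period (4,28); ℓ=2 even so k=1
k=0  a_k=14  p_k/q_k = 14/1
k=1  a_k=4  p_k/q_k = 57/4
→ (57, 4).  Check: 57²=3249, 203·4²=3248, difference 1.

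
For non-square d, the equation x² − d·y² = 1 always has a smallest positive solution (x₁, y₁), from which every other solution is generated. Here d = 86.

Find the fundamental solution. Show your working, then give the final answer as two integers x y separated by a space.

√86 = [9; 3,1,1,1,8,1,1,1,3,18, …], period ℓ=10 (even) → k=9
i=0: a=9 ⇒ p=9, q=1
…
i=3: a=1 ⇒ p=65, q=7
i=4: a=1 ⇒ p=102, q=11
…
i=7: a=1 ⇒ p=1864, q=201
i=8: a=1 ⇒ p=2847, q=307
i=9: a=3 ⇒ p=10405, q=1122
(x₁, y₁) = (10405, 1122);  10405² − 86·1122² = 1 ✓

10405 1122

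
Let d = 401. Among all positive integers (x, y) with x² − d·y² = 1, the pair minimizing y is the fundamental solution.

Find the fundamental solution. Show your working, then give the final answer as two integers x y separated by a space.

d=401: √d = [20; 40] (ℓ=1, odd), read p_1/q_1
k=0  a_k=20  p_k/q_k = 20/1
k=1  a_k=40  p_k/q_k = 801/40
(x₁, y₁) = (801, 40);  801² − 401·40² = 1 ✓

801 40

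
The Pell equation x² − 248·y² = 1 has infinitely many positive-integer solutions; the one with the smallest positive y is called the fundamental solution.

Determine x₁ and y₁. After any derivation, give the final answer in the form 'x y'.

√248 = [15; 1,2,1,30, …], period ℓ=4 (even) → k=3
step 0: (15, 1)  from 15·(1,0) + (0,1)
…
step 2: (47, 3)  from 2·(16,1) + (15,1)
step 3: (63, 4)  from 1·(47,3) + (16,1)
fundamental: x₁=63, y₁=4  (since 3969 − 248·16 = 1)

63 4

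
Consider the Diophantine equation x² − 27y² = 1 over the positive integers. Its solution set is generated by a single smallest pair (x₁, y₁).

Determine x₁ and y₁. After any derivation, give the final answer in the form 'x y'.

26 5

d=27: √d = [5; 5,10] (ℓ=2, even), read p_1/q_1
k=0  a_k=5  p_k/q_k = 5/1
k=1  a_k=5  p_k/q_k = 26/5
→ (26, 5).  Check: 26²=676, 27·5²=675, difference 1.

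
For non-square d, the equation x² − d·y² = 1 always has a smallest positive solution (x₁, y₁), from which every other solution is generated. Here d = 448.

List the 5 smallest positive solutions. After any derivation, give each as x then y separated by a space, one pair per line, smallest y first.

√448 → a₀=21, period (6,42); ℓ=2 even so k=1
a_0=21:  p_0=21·1+0=21,  q_0=21·0+1=1
a_1=6:  p_1=6·21+1=127,  q_1=6·1+0=6
fundamental: x₁=127, y₁=6  (since 16129 − 448·36 = 1)
k=2:  x_2 = 127·127+448·6·6 = 32257,  y_2 = 127·6+6·127 = 1524
k=3:  x_3 = 127·32257+448·6·1524 = 8193151,  y_3 = 127·1524+6·32257 = 387090
k=4:  x_4 = 127·8193151+448·6·387090 = 2081028097,  y_4 = 127·387090+6·8193151 = 98319336
k=5:  x_5 = 127·2081028097+448·6·98319336 = 528572943487,  y_5 = 127·98319336+6·2081028097 = 24972724254

127 6
32257 1524
8193151 387090
2081028097 98319336
528572943487 24972724254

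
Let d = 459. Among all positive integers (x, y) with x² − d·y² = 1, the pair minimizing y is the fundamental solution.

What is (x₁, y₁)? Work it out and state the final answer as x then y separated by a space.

d=459: √d = [21; 2,2,1,4,21,4,1,2,2,42] (ℓ=10, even), read p_9/q_9
a_0=21:  p_0=21·1+0=21,  q_0=21·0+1=1
a_1=2:  p_1=2·21+1=43,  q_1=2·1+0=2
a_2=2:  p_2=2·43+21=107,  q_2=2·2+1=5
a_3=1:  p_3=1·107+43=150,  q_3=1·5+2=7
a_4=4:  p_4=4·150+107=707,  q_4=4·7+5=33
…
a_6=4:  p_6=4·14997+707=60695,  q_6=4·700+33=2833
a_7=1:  p_7=1·60695+14997=75692,  q_7=1·2833+700=3533
a_8=2:  p_8=2·75692+60695=212079,  q_8=2·3533+2833=9899
a_9=2:  p_9=2·212079+75692=499850,  q_9=2·9899+3533=23331
→ (499850, 23331).  Check: 499850²=249850022500, 459·23331²=249850022499, difference 1.

499850 23331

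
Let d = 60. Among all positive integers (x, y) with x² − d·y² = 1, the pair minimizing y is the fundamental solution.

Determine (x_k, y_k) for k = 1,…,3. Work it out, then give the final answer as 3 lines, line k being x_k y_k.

31 4
1921 248
119071 15372

[7; 1,2,1,14] for √60; ℓ=4 ⇒ convergent index 3
i=0: a=7 ⇒ p=7, q=1
…
i=2: a=2 ⇒ p=23, q=3
i=3: a=1 ⇒ p=31, q=4
→ (31, 4).  Check: 31²=961, 60·4²=960, difference 1.
n=2: (31,4)∘(31,4) = (31·31+60·4·4, 31·4+4·31) = (1921,248)
n=3: (1921,248)∘(31,4) = (31·1921+60·4·248, 31·248+4·1921) = (119071,15372)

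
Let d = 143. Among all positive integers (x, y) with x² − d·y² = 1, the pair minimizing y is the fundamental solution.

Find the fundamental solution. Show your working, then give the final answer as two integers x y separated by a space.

12 1

[11; 1,22] for √143; ℓ=2 ⇒ convergent index 1
step 0: (11, 1)  from 11·(1,0) + (0,1)
step 1: (12, 1)  from 1·(11,1) + (1,0)
(x₁, y₁) = (12, 1);  12² − 143·1² = 1 ✓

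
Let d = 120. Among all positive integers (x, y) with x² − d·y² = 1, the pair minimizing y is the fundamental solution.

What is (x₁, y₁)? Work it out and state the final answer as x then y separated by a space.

d=120: √d = [10; 1,20] (ℓ=2, even), read p_1/q_1
step 0: (10, 1)  from 10·(1,0) + (0,1)
step 1: (11, 1)  from 1·(10,1) + (1,0)
fundamental: x₁=11, y₁=1  (since 121 − 120·1 = 1)

11 1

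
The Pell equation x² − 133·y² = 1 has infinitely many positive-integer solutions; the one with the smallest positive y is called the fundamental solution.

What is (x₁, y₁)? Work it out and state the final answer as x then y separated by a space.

d=133: √d = [11; 1,1,7,5,1,…,1,1,22] (ℓ=16, even), read p_15/q_15
i=0: a=11 ⇒ p=11, q=1
i=1: a=1 ⇒ p=12, q=1
i=2: a=1 ⇒ p=23, q=2
i=3: a=7 ⇒ p=173, q=15
i=4: a=5 ⇒ p=888, q=77
…
i=6: a=1 ⇒ p=1949, q=169
i=7: a=1 ⇒ p=3010, q=261
…
i=9: a=1 ⇒ p=10979, q=952
i=10: a=1 ⇒ p=18948, q=1643
i=11: a=1 ⇒ p=29927, q=2595
…
i=14: a=1 ⇒ p=1378591, q=119539
i=15: a=1 ⇒ p=2588599, q=224460
fundamental: x₁=2588599, y₁=224460  (since 6700844782801 − 133·50382291600 = 1)

2588599 224460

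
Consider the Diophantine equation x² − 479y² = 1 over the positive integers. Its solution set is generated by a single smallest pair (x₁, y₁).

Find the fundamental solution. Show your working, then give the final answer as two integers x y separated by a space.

[21; 1,7,1,3,2,21,2,3,1,7,1,42] for √479; ℓ=12 ⇒ convergent index 11
step 0: (21, 1)  from 21·(1,0) + (0,1)
…
step 2: (175, 8)  from 7·(22,1) + (21,1)
step 3: (197, 9)  from 1·(175,8) + (22,1)
step 4: (766, 35)  from 3·(197,9) + (175,8)
…
step 8: (264712, 12095)  from 3·(75879,3467) + (37075,1694)
step 9: (340591, 15562)  from 1·(264712,12095) + (75879,3467)
step 10: (2648849, 121029)  from 7·(340591,15562) + (264712,12095)
step 11: (2989440, 136591)  from 1·(2648849,121029) + (340591,15562)
fundamental: x₁=2989440, y₁=136591  (since 8936751513600 − 479·18657101281 = 1)

2989440 136591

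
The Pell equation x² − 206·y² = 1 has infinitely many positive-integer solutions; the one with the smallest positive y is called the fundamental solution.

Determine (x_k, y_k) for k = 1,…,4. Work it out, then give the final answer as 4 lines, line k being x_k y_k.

59535 4148
7088832449 493902360
844067279642895 58808954001052
100503090979990675201 7002382152411359280

[14; 2,1,5,14,5,1,2,28] for √206; ℓ=8 ⇒ convergent index 7
k=0  a_k=14  p_k/q_k = 14/1
k=1  a_k=2  p_k/q_k = 29/2
k=2  a_k=1  p_k/q_k = 43/3
k=3  a_k=5  p_k/q_k = 244/17
…
k=5  a_k=5  p_k/q_k = 17539/1222
k=6  a_k=1  p_k/q_k = 20998/1463
k=7  a_k=2  p_k/q_k = 59535/4148
(x₁, y₁) = (59535, 4148);  59535² − 206·4148² = 1 ✓
(x_2, y_2) = (59535·59535 + 206·4148·4148, 59535·4148 + 4148·59535) = (7088832449, 493902360)
(x_3, y_3) = (59535·7088832449 + 206·4148·493902360, 59535·493902360 + 4148·7088832449) = (844067279642895, 58808954001052)
(x_4, y_4) = (59535·844067279642895 + 206·4148·58808954001052, 59535·58808954001052 + 4148·844067279642895) = (100503090979990675201, 7002382152411359280)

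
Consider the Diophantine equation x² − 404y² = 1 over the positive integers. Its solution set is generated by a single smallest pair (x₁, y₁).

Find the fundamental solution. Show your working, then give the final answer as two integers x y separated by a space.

d=404: √d = [20; 10,40] (ℓ=2, even), read p_1/q_1
k=0  a_k=20  p_k/q_k = 20/1
k=1  a_k=10  p_k/q_k = 201/10
fundamental: x₁=201, y₁=10  (since 40401 − 404·100 = 1)

201 10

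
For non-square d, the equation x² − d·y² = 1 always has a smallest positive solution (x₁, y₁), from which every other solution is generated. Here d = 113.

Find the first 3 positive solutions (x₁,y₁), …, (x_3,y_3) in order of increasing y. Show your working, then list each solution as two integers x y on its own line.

[10; 1,1,1,2,2,1,1,1,20] for √113; ℓ=9 ⇒ convergent index 17
k=0  a_k=10  p_k/q_k = 10/1
k=1  a_k=1  p_k/q_k = 11/1
k=2  a_k=1  p_k/q_k = 21/2
k=3  a_k=1  p_k/q_k = 32/3
k=4  a_k=2  p_k/q_k = 85/8
…
k=6  a_k=1  p_k/q_k = 287/27
k=7  a_k=1  p_k/q_k = 489/46
k=8  a_k=1  p_k/q_k = 776/73
k=9  a_k=20  p_k/q_k = 16009/1506
k=10  a_k=1  p_k/q_k = 16785/1579
k=11  a_k=1  p_k/q_k = 32794/3085
k=12  a_k=1  p_k/q_k = 49579/4664
k=13  a_k=2  p_k/q_k = 131952/12413
k=14  a_k=2  p_k/q_k = 313483/29490
k=15  a_k=1  p_k/q_k = 445435/41903
k=16  a_k=1  p_k/q_k = 758918/71393
k=17  a_k=1  p_k/q_k = 1204353/113296
→ (1204353, 113296).  Check: 1204353²=1450466148609, 113·113296²=1450466148608, difference 1.
n=2: (1204353,113296)∘(1204353,113296) = (1204353·1204353+113·113296·113296, 1204353·113296+113296·1204353) = (2900932297217,272896754976)
n=3: (2900932297217,272896754976)∘(1204353,113296) = (1204353·2900932297217+113·113296·272896754976, 1204353·272896754976+113296·2900932297217) = (6987493029899166849,657328051091107760)

1204353 113296
2900932297217 272896754976
6987493029899166849 657328051091107760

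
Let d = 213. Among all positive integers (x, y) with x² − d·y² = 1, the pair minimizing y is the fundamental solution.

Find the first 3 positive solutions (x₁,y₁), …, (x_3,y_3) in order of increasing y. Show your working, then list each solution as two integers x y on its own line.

194399 13320
75581942401 5178789360
29386108041429599 2013502945575960

√213 = [14; 1,1,2,6,1,8,1,6,2,1,1,28, …], period ℓ=12 (even) → k=11
k=0  a_k=14  p_k/q_k = 14/1
…
k=5  a_k=1  p_k/q_k = 540/37
k=6  a_k=8  p_k/q_k = 4787/328
k=7  a_k=1  p_k/q_k = 5327/365
…
k=10  a_k=1  p_k/q_k = 115574/7919
k=11  a_k=1  p_k/q_k = 194399/13320
(x₁, y₁) = (194399, 13320);  194399² − 213·13320² = 1 ✓
(194399+13320√213)^2 = 75581942401 + 5178789360√213
(194399+13320√213)^3 = 29386108041429599 + 2013502945575960√213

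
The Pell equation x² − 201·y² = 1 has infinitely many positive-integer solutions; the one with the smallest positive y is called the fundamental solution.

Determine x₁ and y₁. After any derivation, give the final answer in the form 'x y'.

515095 36332

√201 = [14; 5,1,1,1,2,…,1,5,28, …], period ℓ=14 (even) → k=13
i=0: a=14 ⇒ p=14, q=1
i=1: a=5 ⇒ p=71, q=5
…
i=3: a=1 ⇒ p=156, q=11
i=4: a=1 ⇒ p=241, q=17
…
i=6: a=1 ⇒ p=879, q=62
i=7: a=8 ⇒ p=7670, q=541
…
i=9: a=2 ⇒ p=24768, q=1747
i=10: a=1 ⇒ p=33317, q=2350
i=11: a=1 ⇒ p=58085, q=4097
i=12: a=1 ⇒ p=91402, q=6447
i=13: a=5 ⇒ p=515095, q=36332
(x₁, y₁) = (515095, 36332);  515095² − 201·36332² = 1 ✓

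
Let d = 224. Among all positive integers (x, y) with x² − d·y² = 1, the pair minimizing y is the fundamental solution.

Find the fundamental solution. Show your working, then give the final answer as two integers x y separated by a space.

15 1

√224 → a₀=14, period (1,28); ℓ=2 even so k=1
a_0=14:  p_0=14·1+0=14,  q_0=14·0+1=1
a_1=1:  p_1=1·14+1=15,  q_1=1·1+0=1
→ (15, 1).  Check: 15²=225, 224·1²=224, difference 1.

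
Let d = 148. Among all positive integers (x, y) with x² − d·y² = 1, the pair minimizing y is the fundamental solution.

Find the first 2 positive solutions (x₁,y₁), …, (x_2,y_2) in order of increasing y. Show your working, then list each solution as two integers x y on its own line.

73 6
10657 876

[12; 6,24] for √148; ℓ=2 ⇒ convergent index 1
i=0: a=12 ⇒ p=12, q=1
i=1: a=6 ⇒ p=73, q=6
(x₁, y₁) = (73, 6);  73² − 148·6² = 1 ✓
k=2:  x_2 = 73·73+148·6·6 = 10657,  y_2 = 73·6+6·73 = 876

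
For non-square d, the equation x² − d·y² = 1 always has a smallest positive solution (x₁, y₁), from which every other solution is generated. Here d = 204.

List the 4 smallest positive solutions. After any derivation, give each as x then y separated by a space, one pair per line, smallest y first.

4999 350
49980001 3499300
499700044999 34986001050
4996000999920001 349790034998600

d=204: √d = [14; 3,1,1,6,1,1,3,28] (ℓ=8, even), read p_7/q_7
k=0  a_k=14  p_k/q_k = 14/1
…
k=6  a_k=1  p_k/q_k = 1414/99
k=7  a_k=3  p_k/q_k = 4999/350
fundamental: x₁=4999, y₁=350  (since 24990001 − 204·122500 = 1)
(4999+350√204)^2 = 49980001 + 3499300√204
(4999+350√204)^3 = 499700044999 + 34986001050√204
(4999+350√204)^4 = 4996000999920001 + 349790034998600√204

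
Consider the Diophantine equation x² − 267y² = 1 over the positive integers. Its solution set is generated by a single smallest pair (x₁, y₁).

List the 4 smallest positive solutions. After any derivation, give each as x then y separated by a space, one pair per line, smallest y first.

√267 = [16; 2,1,15,1,2,32, …], period ℓ=6 (even) → k=5
a_0=16:  p_0=16·1+0=16,  q_0=16·0+1=1
…
a_2=1:  p_2=1·33+16=49,  q_2=1·2+1=3
a_3=15:  p_3=15·49+33=768,  q_3=15·3+2=47
a_4=1:  p_4=1·768+49=817,  q_4=1·47+3=50
a_5=2:  p_5=2·817+768=2402,  q_5=2·50+47=147
fundamental: x₁=2402, y₁=147  (since 5769604 − 267·21609 = 1)
(x_2, y_2) = (2402·2402 + 267·147·147, 2402·147 + 147·2402) = (11539207, 706188)
(x_3, y_3) = (2402·11539207 + 267·147·706188, 2402·706188 + 147·11539207) = (55434348026, 3392527005)
(x_4, y_4) = (2402·55434348026 + 267·147·3392527005, 2402·3392527005 + 147·55434348026) = (266306596377697, 16297699025832)

2402 147
11539207 706188
55434348026 3392527005
266306596377697 16297699025832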